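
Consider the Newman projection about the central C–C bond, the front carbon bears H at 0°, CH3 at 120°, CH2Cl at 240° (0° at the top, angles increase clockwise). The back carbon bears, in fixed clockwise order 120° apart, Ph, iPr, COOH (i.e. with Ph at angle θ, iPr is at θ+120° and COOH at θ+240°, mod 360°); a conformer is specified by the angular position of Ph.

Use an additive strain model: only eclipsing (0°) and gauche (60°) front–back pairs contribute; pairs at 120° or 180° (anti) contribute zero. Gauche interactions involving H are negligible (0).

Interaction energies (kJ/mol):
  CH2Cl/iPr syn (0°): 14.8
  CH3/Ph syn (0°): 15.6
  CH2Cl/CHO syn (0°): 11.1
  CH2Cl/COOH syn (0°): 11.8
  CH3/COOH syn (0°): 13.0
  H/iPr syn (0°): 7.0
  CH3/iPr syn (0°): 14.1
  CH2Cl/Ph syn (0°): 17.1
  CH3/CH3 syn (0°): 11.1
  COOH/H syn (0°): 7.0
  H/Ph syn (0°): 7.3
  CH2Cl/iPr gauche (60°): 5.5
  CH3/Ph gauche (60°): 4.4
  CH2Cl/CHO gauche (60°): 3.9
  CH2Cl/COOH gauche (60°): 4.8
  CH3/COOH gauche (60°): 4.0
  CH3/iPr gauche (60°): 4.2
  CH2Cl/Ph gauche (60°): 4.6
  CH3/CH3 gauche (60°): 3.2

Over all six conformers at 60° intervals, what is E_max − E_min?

19.8 kJ/mol

Ph at 0° (eclipsed): H–Ph eclipsed, CH3–iPr eclipsed, CH2Cl–COOH eclipsed; 7.3 + 14.1 + 11.8 = 33.2 kJ/mol.
Ph at 60° (staggered): CH3–Ph gauche, CH3–iPr gauche, CH2Cl–iPr gauche, CH2Cl–COOH gauche; 4.4 + 4.2 + 5.5 + 4.8 = 18.9 kJ/mol.
Ph at 120° (eclipsed): H–COOH eclipsed, CH3–Ph eclipsed, CH2Cl–iPr eclipsed; 7.0 + 15.6 + 14.8 = 37.4 kJ/mol.
Ph at 180° (staggered): CH3–Ph gauche, CH3–COOH gauche, CH2Cl–Ph gauche, CH2Cl–iPr gauche; 4.4 + 4.0 + 4.6 + 5.5 = 18.5 kJ/mol.
Ph at 240° (eclipsed): H–iPr eclipsed, CH3–COOH eclipsed, CH2Cl–Ph eclipsed; 7.0 + 13.0 + 17.1 = 37.1 kJ/mol.
Ph at 300° (staggered): CH3–iPr gauche, CH3–COOH gauche, CH2Cl–Ph gauche, CH2Cl–COOH gauche; 4.2 + 4.0 + 4.6 + 4.8 = 17.6 kJ/mol.
Max at 120° (37.4 kJ/mol), min at 300° (17.6 kJ/mol); barrier = 19.8 kJ/mol.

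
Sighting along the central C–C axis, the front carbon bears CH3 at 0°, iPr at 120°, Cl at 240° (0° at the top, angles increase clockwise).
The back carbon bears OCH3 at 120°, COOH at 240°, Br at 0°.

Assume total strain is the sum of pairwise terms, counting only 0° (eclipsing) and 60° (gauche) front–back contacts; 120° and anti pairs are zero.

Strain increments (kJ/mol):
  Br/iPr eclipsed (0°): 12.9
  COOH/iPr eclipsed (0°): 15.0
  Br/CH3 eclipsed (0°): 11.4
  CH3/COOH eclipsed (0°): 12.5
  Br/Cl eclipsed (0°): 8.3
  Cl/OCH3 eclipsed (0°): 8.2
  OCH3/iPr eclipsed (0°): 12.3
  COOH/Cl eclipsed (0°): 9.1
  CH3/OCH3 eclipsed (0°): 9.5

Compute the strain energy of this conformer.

This conformer (eclipsed): CH3–Br eclipsed, iPr–OCH3 eclipsed, Cl–COOH eclipsed; 11.4 + 12.3 + 9.1 = 32.8 kJ/mol.

32.8 kJ/mol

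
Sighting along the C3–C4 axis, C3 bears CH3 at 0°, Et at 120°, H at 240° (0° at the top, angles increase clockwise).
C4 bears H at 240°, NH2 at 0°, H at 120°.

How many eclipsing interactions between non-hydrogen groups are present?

1

Non-H eclipsing pairs: CH3(0°)/NH2(0°) — 1 interaction.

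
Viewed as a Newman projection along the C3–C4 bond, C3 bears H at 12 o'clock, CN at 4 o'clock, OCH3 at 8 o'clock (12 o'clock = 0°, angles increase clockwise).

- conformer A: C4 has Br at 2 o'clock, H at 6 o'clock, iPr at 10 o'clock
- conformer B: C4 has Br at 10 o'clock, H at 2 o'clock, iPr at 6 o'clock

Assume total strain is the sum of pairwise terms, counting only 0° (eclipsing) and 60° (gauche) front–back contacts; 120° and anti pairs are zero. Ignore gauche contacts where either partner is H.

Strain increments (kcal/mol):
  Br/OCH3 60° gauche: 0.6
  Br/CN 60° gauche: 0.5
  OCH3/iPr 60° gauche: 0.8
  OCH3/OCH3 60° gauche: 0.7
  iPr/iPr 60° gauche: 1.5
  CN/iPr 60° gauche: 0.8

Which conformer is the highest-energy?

A (staggered): CN(120°)/Br(60°) gauche 0.5; OCH3(240°)/iPr(300°) gauche 0.8 → 1.3 kcal/mol.
B (staggered): CN(120°)/iPr(180°) gauche 0.8; OCH3(240°)/Br(300°) gauche 0.6; OCH3(240°)/iPr(180°) gauche 0.8 → 2.2 kcal/mol.
B has the highest total (2.2 kcal/mol).

B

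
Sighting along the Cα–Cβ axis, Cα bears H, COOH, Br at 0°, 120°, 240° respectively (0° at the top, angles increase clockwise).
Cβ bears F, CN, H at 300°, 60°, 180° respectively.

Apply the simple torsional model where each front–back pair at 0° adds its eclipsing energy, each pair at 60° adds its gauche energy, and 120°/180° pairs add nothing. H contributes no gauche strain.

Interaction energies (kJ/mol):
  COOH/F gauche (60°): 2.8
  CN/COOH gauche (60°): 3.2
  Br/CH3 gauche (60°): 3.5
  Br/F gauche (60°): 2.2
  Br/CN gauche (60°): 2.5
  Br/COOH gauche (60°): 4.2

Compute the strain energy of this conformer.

5.4 kJ/mol

This conformer (staggered): COOH(120°)/CN(60°) gauche 3.2; Br(240°)/F(300°) gauche 2.2 → 5.4 kJ/mol.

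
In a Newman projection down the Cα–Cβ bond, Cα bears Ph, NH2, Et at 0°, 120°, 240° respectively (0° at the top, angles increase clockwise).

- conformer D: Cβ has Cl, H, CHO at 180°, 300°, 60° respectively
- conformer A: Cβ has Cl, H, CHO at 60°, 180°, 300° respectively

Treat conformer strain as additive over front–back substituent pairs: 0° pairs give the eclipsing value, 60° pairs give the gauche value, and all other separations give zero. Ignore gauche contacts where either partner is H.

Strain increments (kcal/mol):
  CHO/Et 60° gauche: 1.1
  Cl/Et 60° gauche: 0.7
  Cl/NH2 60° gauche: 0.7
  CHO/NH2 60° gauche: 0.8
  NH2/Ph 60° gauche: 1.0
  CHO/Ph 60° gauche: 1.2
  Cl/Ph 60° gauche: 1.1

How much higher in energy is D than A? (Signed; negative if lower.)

-0.7 kcal/mol

D (staggered): Ph(0°)/CHO(60°) gauche 1.2; NH2(120°)/Cl(180°) gauche 0.7; NH2(120°)/CHO(60°) gauche 0.8; Et(240°)/Cl(180°) gauche 0.7 → 3.4 kcal/mol.
A (staggered): Ph(0°)/Cl(60°) gauche 1.1; Ph(0°)/CHO(300°) gauche 1.2; NH2(120°)/Cl(60°) gauche 0.7; Et(240°)/CHO(300°) gauche 1.1 → 4.1 kcal/mol.
E(D) − E(A) = 3.4 − 4.1 = -0.7 kcal/mol.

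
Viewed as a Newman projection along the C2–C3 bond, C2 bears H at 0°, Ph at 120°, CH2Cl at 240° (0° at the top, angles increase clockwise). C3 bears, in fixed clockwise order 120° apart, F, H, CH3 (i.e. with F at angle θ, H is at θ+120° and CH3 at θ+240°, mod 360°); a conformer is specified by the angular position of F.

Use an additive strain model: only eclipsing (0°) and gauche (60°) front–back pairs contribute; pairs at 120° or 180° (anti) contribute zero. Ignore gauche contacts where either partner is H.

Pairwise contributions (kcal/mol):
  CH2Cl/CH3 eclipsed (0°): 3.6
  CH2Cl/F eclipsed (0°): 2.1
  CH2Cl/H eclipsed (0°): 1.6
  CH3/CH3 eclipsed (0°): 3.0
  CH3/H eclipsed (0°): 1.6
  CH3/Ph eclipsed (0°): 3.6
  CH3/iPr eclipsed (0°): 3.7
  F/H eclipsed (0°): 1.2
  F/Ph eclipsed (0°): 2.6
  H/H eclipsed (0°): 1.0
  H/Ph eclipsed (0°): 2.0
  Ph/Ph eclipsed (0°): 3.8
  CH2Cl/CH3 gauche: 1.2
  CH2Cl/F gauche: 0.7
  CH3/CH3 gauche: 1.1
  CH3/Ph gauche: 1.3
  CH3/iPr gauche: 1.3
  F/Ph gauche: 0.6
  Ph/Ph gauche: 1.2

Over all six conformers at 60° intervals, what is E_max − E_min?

5.0 kcal/mol

F at 0° (eclipsed): H–F eclipsed, Ph–H eclipsed, CH2Cl–CH3 eclipsed; 1.2 + 2.0 + 3.6 = 6.8 kcal/mol.
F at 60° (staggered): Ph–F gauche, CH2Cl–CH3 gauche; 0.6 + 1.2 = 1.8 kcal/mol.
F at 120° (eclipsed): H–CH3 eclipsed, Ph–F eclipsed, CH2Cl–H eclipsed; 1.6 + 2.6 + 1.6 = 5.8 kcal/mol.
F at 180° (staggered): Ph–F gauche, Ph–CH3 gauche, CH2Cl–F gauche; 0.6 + 1.3 + 0.7 = 2.6 kcal/mol.
F at 240° (eclipsed): H–H eclipsed, Ph–CH3 eclipsed, CH2Cl–F eclipsed; 1.0 + 3.6 + 2.1 = 6.7 kcal/mol.
F at 300° (staggered): Ph–CH3 gauche, CH2Cl–F gauche, CH2Cl–CH3 gauche; 1.3 + 0.7 + 1.2 = 3.2 kcal/mol.
Max at 0° (6.8 kcal/mol), min at 60° (1.8 kcal/mol); barrier = 5.0 kcal/mol.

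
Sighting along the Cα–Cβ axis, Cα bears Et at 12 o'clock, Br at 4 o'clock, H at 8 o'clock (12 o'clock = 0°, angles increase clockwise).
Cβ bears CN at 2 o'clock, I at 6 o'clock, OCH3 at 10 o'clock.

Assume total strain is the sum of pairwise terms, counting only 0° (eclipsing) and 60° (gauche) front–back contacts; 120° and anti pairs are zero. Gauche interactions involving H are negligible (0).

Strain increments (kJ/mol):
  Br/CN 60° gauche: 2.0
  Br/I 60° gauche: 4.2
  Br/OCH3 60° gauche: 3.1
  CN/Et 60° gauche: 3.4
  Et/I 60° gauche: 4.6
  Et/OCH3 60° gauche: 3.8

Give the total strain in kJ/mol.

13.4 kJ/mol

This conformer (staggered): Et(0°)/CN(60°) gauche 3.4; Et(0°)/OCH3(300°) gauche 3.8; Br(120°)/CN(60°) gauche 2.0; Br(120°)/I(180°) gauche 4.2 → 13.4 kJ/mol.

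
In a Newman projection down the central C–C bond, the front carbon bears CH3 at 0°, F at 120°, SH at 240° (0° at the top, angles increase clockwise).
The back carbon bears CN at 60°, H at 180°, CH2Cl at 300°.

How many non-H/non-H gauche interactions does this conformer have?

Non-H gauche pairs: CH3(0°)/CN(60°); CH3(0°)/CH2Cl(300°); F(120°)/CN(60°); SH(240°)/CH2Cl(300°) — 4 interactions.

4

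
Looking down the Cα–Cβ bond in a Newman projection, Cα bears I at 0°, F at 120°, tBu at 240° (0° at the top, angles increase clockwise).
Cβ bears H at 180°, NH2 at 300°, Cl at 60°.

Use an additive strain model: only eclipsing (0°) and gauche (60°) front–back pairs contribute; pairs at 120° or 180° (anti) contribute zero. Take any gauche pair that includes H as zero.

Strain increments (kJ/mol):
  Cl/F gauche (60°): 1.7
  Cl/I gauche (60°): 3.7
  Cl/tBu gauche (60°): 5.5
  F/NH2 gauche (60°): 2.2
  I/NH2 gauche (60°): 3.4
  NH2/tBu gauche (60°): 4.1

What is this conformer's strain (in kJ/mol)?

This conformer (staggered): I–NH2 gauche, I–Cl gauche, F–Cl gauche, tBu–NH2 gauche; 3.4 + 3.7 + 1.7 + 4.1 = 12.9 kJ/mol.

12.9 kJ/mol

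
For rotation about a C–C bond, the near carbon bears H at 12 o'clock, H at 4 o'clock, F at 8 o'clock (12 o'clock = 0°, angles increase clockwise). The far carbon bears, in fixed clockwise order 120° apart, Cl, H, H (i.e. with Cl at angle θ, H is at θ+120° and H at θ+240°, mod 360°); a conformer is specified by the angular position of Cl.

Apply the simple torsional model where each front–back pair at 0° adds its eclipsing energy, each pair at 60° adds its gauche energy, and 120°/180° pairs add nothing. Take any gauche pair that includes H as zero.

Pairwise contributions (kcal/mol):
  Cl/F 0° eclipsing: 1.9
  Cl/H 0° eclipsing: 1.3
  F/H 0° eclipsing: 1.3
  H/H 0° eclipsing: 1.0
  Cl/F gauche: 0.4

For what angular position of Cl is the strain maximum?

Cl at 0° (eclipsed): H–Cl eclipsed, H–H eclipsed, F–H eclipsed; 1.3 + 1.0 + 1.3 = 3.6 kcal/mol.
Cl at 60° (staggered): no non-H gauche contacts → 0.0 kcal/mol.
Cl at 120° (eclipsed): H–H eclipsed, H–Cl eclipsed, F–H eclipsed; 1.0 + 1.3 + 1.3 = 3.6 kcal/mol.
Cl at 180° (staggered): F–Cl gauche; 0.4 = 0.4 kcal/mol.
Cl at 240° (eclipsed): H–H eclipsed, H–H eclipsed, F–Cl eclipsed; 1.0 + 1.0 + 1.9 = 3.9 kcal/mol.
Cl at 300° (staggered): F–Cl gauche; 0.4 = 0.4 kcal/mol.
The maximum (3.9 kcal/mol) occurs with Cl at 240°.

240°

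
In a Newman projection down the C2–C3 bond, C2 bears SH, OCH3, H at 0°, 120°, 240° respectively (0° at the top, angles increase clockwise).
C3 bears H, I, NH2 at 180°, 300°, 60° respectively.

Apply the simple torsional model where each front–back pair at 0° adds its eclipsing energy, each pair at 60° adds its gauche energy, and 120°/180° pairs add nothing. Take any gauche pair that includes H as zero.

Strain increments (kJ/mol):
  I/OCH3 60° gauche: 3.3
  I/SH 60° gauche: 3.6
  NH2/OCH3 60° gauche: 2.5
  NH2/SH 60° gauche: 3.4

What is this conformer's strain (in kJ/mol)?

This conformer (staggered): SH(0°)/I(300°) gauche 3.6; SH(0°)/NH2(60°) gauche 3.4; OCH3(120°)/NH2(60°) gauche 2.5 → 9.5 kJ/mol.

9.5 kJ/mol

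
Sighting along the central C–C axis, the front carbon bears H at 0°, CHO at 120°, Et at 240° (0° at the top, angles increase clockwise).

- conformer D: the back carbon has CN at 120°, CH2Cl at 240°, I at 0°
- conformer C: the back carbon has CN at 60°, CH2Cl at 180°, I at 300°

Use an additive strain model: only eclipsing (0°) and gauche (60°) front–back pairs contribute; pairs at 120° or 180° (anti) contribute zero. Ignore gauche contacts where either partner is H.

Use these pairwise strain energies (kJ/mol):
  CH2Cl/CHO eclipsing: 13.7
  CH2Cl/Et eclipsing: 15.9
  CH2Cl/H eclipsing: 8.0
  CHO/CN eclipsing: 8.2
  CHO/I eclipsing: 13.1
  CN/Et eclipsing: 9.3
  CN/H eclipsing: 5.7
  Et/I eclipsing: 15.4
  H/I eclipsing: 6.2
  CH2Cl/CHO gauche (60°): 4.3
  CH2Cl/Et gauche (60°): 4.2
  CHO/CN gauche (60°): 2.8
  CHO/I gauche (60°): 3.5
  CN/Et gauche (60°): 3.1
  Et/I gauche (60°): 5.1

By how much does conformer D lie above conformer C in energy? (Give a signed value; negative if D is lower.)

D (eclipsed): H(0°)/I(0°) eclipsed 6.2; CHO(120°)/CN(120°) eclipsed 8.2; Et(240°)/CH2Cl(240°) eclipsed 15.9 → 30.3 kJ/mol.
C (staggered): CHO(120°)/CN(60°) gauche 2.8; CHO(120°)/CH2Cl(180°) gauche 4.3; Et(240°)/CH2Cl(180°) gauche 4.2; Et(240°)/I(300°) gauche 5.1 → 16.4 kJ/mol.
E(D) − E(C) = 30.3 − 16.4 = +13.9 kJ/mol.

+13.9 kJ/mol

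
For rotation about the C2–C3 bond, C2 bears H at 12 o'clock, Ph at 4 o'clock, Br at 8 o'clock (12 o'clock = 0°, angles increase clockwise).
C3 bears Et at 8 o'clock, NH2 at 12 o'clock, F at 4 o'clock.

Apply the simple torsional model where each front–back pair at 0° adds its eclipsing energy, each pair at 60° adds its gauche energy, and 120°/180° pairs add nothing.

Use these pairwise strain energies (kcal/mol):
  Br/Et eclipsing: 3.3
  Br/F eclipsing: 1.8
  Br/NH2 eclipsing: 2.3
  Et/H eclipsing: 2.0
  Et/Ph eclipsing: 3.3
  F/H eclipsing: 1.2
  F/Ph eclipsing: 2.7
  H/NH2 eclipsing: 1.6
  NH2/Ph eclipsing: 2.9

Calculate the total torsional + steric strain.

This conformer (eclipsed): H–NH2 eclipsed, Ph–F eclipsed, Br–Et eclipsed; 1.6 + 2.7 + 3.3 = 7.6 kcal/mol.

7.6 kcal/mol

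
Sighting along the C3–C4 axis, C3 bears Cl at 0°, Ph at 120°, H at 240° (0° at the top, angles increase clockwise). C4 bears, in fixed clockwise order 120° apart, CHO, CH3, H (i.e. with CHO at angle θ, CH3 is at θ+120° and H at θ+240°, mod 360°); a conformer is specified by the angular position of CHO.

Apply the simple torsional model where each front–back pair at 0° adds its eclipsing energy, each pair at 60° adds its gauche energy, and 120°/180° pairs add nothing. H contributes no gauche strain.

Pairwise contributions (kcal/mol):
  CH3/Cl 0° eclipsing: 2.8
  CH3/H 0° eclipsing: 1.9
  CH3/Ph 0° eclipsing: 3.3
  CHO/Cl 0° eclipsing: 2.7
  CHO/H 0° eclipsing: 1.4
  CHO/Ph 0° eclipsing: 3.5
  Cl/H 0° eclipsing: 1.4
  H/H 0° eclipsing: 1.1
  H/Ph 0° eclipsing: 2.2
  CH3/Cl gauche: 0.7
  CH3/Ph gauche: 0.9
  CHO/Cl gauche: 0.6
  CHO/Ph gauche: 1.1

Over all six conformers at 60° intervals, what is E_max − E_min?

CHO at 0° (eclipsed): Cl(0°)/CHO(0°) eclipsed 2.7; Ph(120°)/CH3(120°) eclipsed 3.3; H(240°)/H(240°) eclipsed 1.1 → 7.1 kcal/mol.
CHO at 60° (staggered): Cl(0°)/CHO(60°) gauche 0.6; Ph(120°)/CHO(60°) gauche 1.1; Ph(120°)/CH3(180°) gauche 0.9 → 2.6 kcal/mol.
CHO at 120° (eclipsed): Cl(0°)/H(0°) eclipsed 1.4; Ph(120°)/CHO(120°) eclipsed 3.5; H(240°)/CH3(240°) eclipsed 1.9 → 6.8 kcal/mol.
CHO at 180° (staggered): Cl(0°)/CH3(300°) gauche 0.7; Ph(120°)/CHO(180°) gauche 1.1 → 1.8 kcal/mol.
CHO at 240° (eclipsed): Cl(0°)/CH3(0°) eclipsed 2.8; Ph(120°)/H(120°) eclipsed 2.2; H(240°)/CHO(240°) eclipsed 1.4 → 6.4 kcal/mol.
CHO at 300° (staggered): Cl(0°)/CHO(300°) gauche 0.6; Cl(0°)/CH3(60°) gauche 0.7; Ph(120°)/CH3(60°) gauche 0.9 → 2.2 kcal/mol.
Max at 0° (7.1 kcal/mol), min at 180° (1.8 kcal/mol); barrier = 5.3 kcal/mol.

5.3 kcal/mol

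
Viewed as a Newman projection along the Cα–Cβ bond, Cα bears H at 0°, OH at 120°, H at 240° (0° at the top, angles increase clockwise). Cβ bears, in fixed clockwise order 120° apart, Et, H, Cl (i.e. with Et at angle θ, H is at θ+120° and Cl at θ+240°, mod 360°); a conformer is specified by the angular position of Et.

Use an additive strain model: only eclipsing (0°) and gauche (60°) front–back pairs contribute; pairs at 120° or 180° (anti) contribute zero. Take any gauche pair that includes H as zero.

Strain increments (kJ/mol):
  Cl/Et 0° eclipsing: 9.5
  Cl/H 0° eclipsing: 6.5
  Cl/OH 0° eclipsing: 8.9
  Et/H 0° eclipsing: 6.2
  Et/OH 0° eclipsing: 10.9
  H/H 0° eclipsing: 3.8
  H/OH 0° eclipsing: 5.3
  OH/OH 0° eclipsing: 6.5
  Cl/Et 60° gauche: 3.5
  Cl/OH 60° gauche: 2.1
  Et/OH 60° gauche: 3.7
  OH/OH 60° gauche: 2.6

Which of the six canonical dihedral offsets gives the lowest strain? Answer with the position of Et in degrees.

300°

Et at 0° is eclipsed. H at 0° is eclipsed with Et at 0° (6.2); OH at 120° is eclipsed with H at 120° (5.3); H at 240° is eclipsed with Cl at 240° (6.5). Total 18.0 kJ/mol.
Et at 60° is staggered. OH at 120° is gauche with Et at 60° (3.7). Total 3.7 kJ/mol.
Et at 120° is eclipsed. H at 0° is eclipsed with Cl at 0° (6.5); OH at 120° is eclipsed with Et at 120° (10.9); H at 240° is eclipsed with H at 240° (3.8). Total 21.2 kJ/mol.
Et at 180° is staggered. OH at 120° is gauche with Et at 180° (3.7); OH at 120° is gauche with Cl at 60° (2.1). Total 5.8 kJ/mol.
Et at 240° is eclipsed. H at 0° is eclipsed with H at 0° (3.8); OH at 120° is eclipsed with Cl at 120° (8.9); H at 240° is eclipsed with Et at 240° (6.2). Total 18.9 kJ/mol.
Et at 300° is staggered. OH at 120° is gauche with Cl at 180° (2.1). Total 2.1 kJ/mol.
The minimum (2.1 kJ/mol) occurs with Et at 300°.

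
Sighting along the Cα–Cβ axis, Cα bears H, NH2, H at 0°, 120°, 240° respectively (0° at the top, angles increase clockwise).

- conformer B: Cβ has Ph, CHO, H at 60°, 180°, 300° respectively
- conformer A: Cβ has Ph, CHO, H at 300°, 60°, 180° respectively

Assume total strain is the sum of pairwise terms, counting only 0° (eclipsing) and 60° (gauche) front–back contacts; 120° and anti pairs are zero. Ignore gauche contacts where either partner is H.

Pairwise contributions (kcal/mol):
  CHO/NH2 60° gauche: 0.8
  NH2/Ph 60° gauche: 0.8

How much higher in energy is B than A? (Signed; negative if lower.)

B is staggered. NH2 at 120° is gauche with Ph at 60° (0.8); NH2 at 120° is gauche with CHO at 180° (0.8). Total 1.6 kcal/mol.
A is staggered. NH2 at 120° is gauche with CHO at 60° (0.8). Total 0.8 kcal/mol.
E(B) − E(A) = 1.6 − 0.8 = +0.8 kcal/mol.

+0.8 kcal/mol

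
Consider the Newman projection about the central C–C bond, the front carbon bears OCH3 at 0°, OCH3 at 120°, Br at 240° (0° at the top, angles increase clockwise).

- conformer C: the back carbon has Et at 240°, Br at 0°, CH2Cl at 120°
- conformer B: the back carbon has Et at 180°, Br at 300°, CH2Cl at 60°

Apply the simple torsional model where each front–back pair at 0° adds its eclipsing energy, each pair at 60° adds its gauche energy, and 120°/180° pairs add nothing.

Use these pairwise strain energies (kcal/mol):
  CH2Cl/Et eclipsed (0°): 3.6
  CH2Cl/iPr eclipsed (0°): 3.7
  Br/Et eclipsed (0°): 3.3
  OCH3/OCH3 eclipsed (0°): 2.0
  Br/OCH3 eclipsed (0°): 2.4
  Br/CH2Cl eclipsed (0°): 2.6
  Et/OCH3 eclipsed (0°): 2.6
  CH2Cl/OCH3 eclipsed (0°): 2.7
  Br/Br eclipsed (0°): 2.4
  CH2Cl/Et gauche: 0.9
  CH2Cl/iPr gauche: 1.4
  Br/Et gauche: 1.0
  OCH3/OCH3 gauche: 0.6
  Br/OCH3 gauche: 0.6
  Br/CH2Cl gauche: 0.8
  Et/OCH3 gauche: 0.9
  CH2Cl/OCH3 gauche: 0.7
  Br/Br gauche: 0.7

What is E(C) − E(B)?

C (eclipsed): OCH3–Br eclipsed, OCH3–CH2Cl eclipsed, Br–Et eclipsed; 2.4 + 2.7 + 3.3 = 8.4 kcal/mol.
B (staggered): OCH3–Br gauche, OCH3–CH2Cl gauche, OCH3–Et gauche, OCH3–CH2Cl gauche, Br–Et gauche, Br–Br gauche; 0.6 + 0.7 + 0.9 + 0.7 + 1.0 + 0.7 = 4.6 kcal/mol.
E(C) − E(B) = 8.4 − 4.6 = +3.8 kcal/mol.

+3.8 kcal/mol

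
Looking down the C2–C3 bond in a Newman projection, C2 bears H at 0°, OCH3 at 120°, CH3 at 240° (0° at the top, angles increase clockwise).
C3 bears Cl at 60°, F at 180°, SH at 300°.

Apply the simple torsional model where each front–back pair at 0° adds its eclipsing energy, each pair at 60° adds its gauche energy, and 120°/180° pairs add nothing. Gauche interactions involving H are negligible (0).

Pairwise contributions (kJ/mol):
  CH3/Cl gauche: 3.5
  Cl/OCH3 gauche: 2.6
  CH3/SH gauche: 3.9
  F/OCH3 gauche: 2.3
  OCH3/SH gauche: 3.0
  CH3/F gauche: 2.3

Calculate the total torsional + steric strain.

11.1 kJ/mol

This conformer is staggered. OCH3 at 120° is gauche with Cl at 60° (2.6); OCH3 at 120° is gauche with F at 180° (2.3); CH3 at 240° is gauche with F at 180° (2.3); CH3 at 240° is gauche with SH at 300° (3.9). Total 11.1 kJ/mol.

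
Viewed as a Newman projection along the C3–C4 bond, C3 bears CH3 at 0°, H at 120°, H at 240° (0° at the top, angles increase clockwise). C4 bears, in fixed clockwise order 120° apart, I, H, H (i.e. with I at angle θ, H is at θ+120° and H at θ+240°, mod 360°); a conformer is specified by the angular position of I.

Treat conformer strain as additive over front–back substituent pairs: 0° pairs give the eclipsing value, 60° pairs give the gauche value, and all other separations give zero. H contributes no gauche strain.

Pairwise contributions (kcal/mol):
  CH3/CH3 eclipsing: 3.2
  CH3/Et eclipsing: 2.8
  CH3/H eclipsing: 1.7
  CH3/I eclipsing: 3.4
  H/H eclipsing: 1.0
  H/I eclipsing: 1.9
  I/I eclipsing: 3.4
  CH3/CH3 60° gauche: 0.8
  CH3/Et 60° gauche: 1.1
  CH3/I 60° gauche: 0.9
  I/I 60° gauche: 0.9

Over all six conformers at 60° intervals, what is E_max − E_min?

I at 0° (eclipsed): CH3–I eclipsed, H–H eclipsed, H–H eclipsed; 3.4 + 1.0 + 1.0 = 5.4 kcal/mol.
I at 60° (staggered): CH3–I gauche; 0.9 = 0.9 kcal/mol.
I at 120° (eclipsed): CH3–H eclipsed, H–I eclipsed, H–H eclipsed; 1.7 + 1.9 + 1.0 = 4.6 kcal/mol.
I at 180° (staggered): no non-H gauche contacts → 0.0 kcal/mol.
I at 240° (eclipsed): CH3–H eclipsed, H–H eclipsed, H–I eclipsed; 1.7 + 1.0 + 1.9 = 4.6 kcal/mol.
I at 300° (staggered): CH3–I gauche; 0.9 = 0.9 kcal/mol.
Max at 0° (5.4 kcal/mol), min at 180° (0.0 kcal/mol); barrier = 5.4 kcal/mol.

5.4 kcal/mol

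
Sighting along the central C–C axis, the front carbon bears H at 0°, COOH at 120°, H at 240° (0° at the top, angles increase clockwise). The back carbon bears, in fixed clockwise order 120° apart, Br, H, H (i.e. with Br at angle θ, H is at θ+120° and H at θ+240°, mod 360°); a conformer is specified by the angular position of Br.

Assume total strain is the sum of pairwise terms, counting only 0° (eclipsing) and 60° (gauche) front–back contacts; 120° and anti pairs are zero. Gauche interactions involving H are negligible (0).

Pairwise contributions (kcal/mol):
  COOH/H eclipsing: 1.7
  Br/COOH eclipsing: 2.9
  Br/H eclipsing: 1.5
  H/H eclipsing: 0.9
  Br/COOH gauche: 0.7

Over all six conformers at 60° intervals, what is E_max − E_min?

4.7 kcal/mol

Br at 0° (eclipsed): H(0°)/Br(0°) eclipsed 1.5; COOH(120°)/H(120°) eclipsed 1.7; H(240°)/H(240°) eclipsed 0.9 → 4.1 kcal/mol.
Br at 60° (staggered): COOH(120°)/Br(60°) gauche 0.7 → 0.7 kcal/mol.
Br at 120° (eclipsed): H(0°)/H(0°) eclipsed 0.9; COOH(120°)/Br(120°) eclipsed 2.9; H(240°)/H(240°) eclipsed 0.9 → 4.7 kcal/mol.
Br at 180° (staggered): COOH(120°)/Br(180°) gauche 0.7 → 0.7 kcal/mol.
Br at 240° (eclipsed): H(0°)/H(0°) eclipsed 0.9; COOH(120°)/H(120°) eclipsed 1.7; H(240°)/Br(240°) eclipsed 1.5 → 4.1 kcal/mol.
Br at 300° (staggered): no non-H gauche contacts → 0.0 kcal/mol.
Max at 120° (4.7 kcal/mol), min at 300° (0.0 kcal/mol); barrier = 4.7 kcal/mol.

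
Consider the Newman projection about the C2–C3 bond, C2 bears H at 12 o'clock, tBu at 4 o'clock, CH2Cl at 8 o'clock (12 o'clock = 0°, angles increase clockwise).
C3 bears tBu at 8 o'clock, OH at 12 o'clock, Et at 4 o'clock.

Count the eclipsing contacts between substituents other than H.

Non-H eclipsing pairs: tBu(120°)/Et(120°); CH2Cl(240°)/tBu(240°) — 2 interactions.

2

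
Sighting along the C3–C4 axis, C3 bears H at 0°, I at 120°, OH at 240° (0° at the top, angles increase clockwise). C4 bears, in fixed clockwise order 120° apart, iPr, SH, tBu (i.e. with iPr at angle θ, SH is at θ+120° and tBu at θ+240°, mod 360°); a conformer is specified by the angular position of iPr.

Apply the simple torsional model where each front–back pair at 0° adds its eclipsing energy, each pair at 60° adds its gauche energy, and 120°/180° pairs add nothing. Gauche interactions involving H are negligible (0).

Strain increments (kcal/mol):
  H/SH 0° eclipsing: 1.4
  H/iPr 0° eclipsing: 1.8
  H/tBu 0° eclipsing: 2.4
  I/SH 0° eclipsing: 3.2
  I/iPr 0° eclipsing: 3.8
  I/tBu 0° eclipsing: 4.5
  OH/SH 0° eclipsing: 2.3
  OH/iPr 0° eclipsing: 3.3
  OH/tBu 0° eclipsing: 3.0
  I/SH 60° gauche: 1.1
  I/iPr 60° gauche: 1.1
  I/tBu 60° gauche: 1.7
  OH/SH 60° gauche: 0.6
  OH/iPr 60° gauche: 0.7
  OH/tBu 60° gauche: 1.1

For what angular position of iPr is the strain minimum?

iPr at 0° (eclipsed): H–iPr eclipsed, I–SH eclipsed, OH–tBu eclipsed; 1.8 + 3.2 + 3.0 = 8.0 kcal/mol.
iPr at 60° (staggered): I–iPr gauche, I–SH gauche, OH–SH gauche, OH–tBu gauche; 1.1 + 1.1 + 0.6 + 1.1 = 3.9 kcal/mol.
iPr at 120° (eclipsed): H–tBu eclipsed, I–iPr eclipsed, OH–SH eclipsed; 2.4 + 3.8 + 2.3 = 8.5 kcal/mol.
iPr at 180° (staggered): I–iPr gauche, I–tBu gauche, OH–iPr gauche, OH–SH gauche; 1.1 + 1.7 + 0.7 + 0.6 = 4.1 kcal/mol.
iPr at 240° (eclipsed): H–SH eclipsed, I–tBu eclipsed, OH–iPr eclipsed; 1.4 + 4.5 + 3.3 = 9.2 kcal/mol.
iPr at 300° (staggered): I–SH gauche, I–tBu gauche, OH–iPr gauche, OH–tBu gauche; 1.1 + 1.7 + 0.7 + 1.1 = 4.6 kcal/mol.
The minimum (3.9 kcal/mol) occurs with iPr at 60°.

60°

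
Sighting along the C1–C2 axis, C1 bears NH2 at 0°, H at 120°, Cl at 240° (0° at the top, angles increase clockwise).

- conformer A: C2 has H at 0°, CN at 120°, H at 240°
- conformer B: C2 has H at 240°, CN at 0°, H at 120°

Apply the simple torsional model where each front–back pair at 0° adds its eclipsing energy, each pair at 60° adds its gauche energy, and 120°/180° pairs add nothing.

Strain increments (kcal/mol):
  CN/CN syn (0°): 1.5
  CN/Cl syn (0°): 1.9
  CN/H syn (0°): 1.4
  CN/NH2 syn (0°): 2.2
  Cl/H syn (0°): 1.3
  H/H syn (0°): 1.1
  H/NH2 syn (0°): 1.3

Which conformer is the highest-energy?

A is eclipsed. NH2 at 0° is eclipsed with H at 0° (1.3); H at 120° is eclipsed with CN at 120° (1.4); Cl at 240° is eclipsed with H at 240° (1.3). Total 4.0 kcal/mol.
B is eclipsed. NH2 at 0° is eclipsed with CN at 0° (2.2); H at 120° is eclipsed with H at 120° (1.1); Cl at 240° is eclipsed with H at 240° (1.3). Total 4.6 kcal/mol.
B has the highest total (4.6 kcal/mol).

B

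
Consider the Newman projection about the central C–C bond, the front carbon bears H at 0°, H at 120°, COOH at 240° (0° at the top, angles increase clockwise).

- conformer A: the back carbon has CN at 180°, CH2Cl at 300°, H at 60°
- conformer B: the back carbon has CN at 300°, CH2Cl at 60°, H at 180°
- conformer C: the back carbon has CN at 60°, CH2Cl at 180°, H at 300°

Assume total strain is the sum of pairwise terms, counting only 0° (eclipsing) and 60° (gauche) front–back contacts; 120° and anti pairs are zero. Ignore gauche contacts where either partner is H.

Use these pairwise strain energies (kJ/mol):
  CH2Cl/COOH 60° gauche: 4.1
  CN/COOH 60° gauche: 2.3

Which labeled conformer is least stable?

A (staggered): COOH(240°)/CN(180°) gauche 2.3; COOH(240°)/CH2Cl(300°) gauche 4.1 → 6.4 kJ/mol.
B (staggered): COOH(240°)/CN(300°) gauche 2.3 → 2.3 kJ/mol.
C (staggered): COOH(240°)/CH2Cl(180°) gauche 4.1 → 4.1 kJ/mol.
A has the highest total (6.4 kJ/mol).

A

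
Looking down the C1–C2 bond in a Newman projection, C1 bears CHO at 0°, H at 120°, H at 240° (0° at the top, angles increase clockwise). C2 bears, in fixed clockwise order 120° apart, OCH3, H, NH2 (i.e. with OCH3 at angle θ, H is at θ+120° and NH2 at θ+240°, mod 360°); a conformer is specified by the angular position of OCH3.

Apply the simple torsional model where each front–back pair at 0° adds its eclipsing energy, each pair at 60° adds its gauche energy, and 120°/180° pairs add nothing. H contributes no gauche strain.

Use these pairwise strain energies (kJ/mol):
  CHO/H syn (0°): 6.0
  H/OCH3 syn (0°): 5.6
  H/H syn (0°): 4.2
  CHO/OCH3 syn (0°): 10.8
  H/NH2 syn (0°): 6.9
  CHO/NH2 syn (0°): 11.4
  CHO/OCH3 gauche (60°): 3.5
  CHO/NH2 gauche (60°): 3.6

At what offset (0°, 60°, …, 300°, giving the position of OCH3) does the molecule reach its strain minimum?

300°

OCH3 at 0° is eclipsed. CHO at 0° is eclipsed with OCH3 at 0° (10.8); H at 120° is eclipsed with H at 120° (4.2); H at 240° is eclipsed with NH2 at 240° (6.9). Total 21.9 kJ/mol.
OCH3 at 60° is staggered. CHO at 0° is gauche with OCH3 at 60° (3.5); CHO at 0° is gauche with NH2 at 300° (3.6). Total 7.1 kJ/mol.
OCH3 at 120° is eclipsed. CHO at 0° is eclipsed with NH2 at 0° (11.4); H at 120° is eclipsed with OCH3 at 120° (5.6); H at 240° is eclipsed with H at 240° (4.2). Total 21.2 kJ/mol.
OCH3 at 180° is staggered. CHO at 0° is gauche with NH2 at 60° (3.6). Total 3.6 kJ/mol.
OCH3 at 240° is eclipsed. CHO at 0° is eclipsed with H at 0° (6.0); H at 120° is eclipsed with NH2 at 120° (6.9); H at 240° is eclipsed with OCH3 at 240° (5.6). Total 18.5 kJ/mol.
OCH3 at 300° is staggered. CHO at 0° is gauche with OCH3 at 300° (3.5). Total 3.5 kJ/mol.
The minimum (3.5 kJ/mol) occurs with OCH3 at 300°.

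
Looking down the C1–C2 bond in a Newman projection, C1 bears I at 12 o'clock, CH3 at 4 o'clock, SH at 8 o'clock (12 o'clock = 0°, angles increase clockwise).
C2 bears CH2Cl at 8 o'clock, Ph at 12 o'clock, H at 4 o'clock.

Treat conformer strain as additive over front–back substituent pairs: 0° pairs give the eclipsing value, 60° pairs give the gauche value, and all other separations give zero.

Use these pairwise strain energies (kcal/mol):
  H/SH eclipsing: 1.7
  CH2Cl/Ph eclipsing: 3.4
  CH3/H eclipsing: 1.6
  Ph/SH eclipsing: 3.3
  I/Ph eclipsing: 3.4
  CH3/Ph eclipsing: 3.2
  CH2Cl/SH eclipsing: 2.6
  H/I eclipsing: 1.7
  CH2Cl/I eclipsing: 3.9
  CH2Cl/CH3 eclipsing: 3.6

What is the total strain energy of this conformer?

7.6 kcal/mol

This conformer (eclipsed): I–Ph eclipsed, CH3–H eclipsed, SH–CH2Cl eclipsed; 3.4 + 1.6 + 2.6 = 7.6 kcal/mol.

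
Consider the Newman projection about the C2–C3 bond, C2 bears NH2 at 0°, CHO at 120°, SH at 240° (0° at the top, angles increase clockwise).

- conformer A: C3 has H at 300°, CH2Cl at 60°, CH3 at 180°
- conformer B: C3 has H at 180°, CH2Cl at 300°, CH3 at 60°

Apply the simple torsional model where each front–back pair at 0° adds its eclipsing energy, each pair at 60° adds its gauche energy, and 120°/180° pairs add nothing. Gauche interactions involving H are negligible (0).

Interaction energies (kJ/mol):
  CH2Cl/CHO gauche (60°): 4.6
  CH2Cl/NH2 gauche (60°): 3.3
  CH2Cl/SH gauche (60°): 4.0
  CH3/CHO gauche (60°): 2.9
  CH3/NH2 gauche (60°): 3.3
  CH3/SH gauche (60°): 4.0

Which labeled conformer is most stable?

B

A (staggered): NH2–CH2Cl gauche, CHO–CH2Cl gauche, CHO–CH3 gauche, SH–CH3 gauche; 3.3 + 4.6 + 2.9 + 4.0 = 14.8 kJ/mol.
B (staggered): NH2–CH2Cl gauche, NH2–CH3 gauche, CHO–CH3 gauche, SH–CH2Cl gauche; 3.3 + 3.3 + 2.9 + 4.0 = 13.5 kJ/mol.
B has the lowest total (13.5 kJ/mol).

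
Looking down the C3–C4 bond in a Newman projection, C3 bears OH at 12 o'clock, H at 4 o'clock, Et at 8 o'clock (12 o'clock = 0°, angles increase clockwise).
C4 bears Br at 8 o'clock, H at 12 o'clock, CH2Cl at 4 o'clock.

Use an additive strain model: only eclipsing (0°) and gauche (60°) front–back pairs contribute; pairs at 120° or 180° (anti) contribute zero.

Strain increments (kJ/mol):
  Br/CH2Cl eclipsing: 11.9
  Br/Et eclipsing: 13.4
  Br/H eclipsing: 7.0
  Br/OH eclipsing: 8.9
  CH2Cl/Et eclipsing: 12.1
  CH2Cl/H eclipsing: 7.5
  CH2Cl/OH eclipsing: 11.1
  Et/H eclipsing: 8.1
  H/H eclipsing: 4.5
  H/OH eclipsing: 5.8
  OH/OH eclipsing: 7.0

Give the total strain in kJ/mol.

This conformer is eclipsed. OH at 0° is eclipsed with H at 0° (5.8); H at 120° is eclipsed with CH2Cl at 120° (7.5); Et at 240° is eclipsed with Br at 240° (13.4). Total 26.7 kJ/mol.

26.7 kJ/mol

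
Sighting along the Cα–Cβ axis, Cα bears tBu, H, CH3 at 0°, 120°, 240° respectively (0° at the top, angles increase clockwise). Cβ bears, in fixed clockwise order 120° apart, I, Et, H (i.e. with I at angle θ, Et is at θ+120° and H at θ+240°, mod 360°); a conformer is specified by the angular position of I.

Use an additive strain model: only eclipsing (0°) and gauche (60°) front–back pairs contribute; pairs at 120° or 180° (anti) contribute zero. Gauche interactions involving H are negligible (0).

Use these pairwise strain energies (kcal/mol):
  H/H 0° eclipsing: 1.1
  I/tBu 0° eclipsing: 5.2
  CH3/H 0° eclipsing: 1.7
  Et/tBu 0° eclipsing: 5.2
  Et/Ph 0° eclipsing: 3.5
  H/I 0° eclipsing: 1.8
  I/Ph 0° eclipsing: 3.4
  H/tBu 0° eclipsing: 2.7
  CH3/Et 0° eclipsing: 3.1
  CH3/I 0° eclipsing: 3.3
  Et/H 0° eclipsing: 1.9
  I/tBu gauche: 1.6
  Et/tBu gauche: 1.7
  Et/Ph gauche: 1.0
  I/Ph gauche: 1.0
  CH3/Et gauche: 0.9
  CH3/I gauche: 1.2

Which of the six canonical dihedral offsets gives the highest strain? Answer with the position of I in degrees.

240°

I at 0° (eclipsed): tBu–I eclipsed, H–Et eclipsed, CH3–H eclipsed; 5.2 + 1.9 + 1.7 = 8.8 kcal/mol.
I at 60° (staggered): tBu–I gauche, CH3–Et gauche; 1.6 + 0.9 = 2.5 kcal/mol.
I at 120° (eclipsed): tBu–H eclipsed, H–I eclipsed, CH3–Et eclipsed; 2.7 + 1.8 + 3.1 = 7.6 kcal/mol.
I at 180° (staggered): tBu–Et gauche, CH3–I gauche, CH3–Et gauche; 1.7 + 1.2 + 0.9 = 3.8 kcal/mol.
I at 240° (eclipsed): tBu–Et eclipsed, H–H eclipsed, CH3–I eclipsed; 5.2 + 1.1 + 3.3 = 9.6 kcal/mol.
I at 300° (staggered): tBu–I gauche, tBu–Et gauche, CH3–I gauche; 1.6 + 1.7 + 1.2 = 4.5 kcal/mol.
The maximum (9.6 kcal/mol) occurs with I at 240°.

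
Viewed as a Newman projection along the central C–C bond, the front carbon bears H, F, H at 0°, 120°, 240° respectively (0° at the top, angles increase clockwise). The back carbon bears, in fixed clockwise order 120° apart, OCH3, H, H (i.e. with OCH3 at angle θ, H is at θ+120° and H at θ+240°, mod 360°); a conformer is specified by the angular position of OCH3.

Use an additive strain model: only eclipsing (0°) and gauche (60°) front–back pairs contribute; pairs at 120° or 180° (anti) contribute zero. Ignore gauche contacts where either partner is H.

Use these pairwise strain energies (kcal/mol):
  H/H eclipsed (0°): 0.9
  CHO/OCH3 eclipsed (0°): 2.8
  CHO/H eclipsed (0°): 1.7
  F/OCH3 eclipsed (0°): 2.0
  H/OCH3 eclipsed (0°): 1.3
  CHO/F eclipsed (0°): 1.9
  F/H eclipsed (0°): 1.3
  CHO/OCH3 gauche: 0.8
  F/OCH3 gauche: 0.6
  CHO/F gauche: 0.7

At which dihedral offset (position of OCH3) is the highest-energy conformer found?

OCH3 at 0° (eclipsed): H(0°)/OCH3(0°) eclipsed 1.3; F(120°)/H(120°) eclipsed 1.3; H(240°)/H(240°) eclipsed 0.9 → 3.5 kcal/mol.
OCH3 at 60° (staggered): F(120°)/OCH3(60°) gauche 0.6 → 0.6 kcal/mol.
OCH3 at 120° (eclipsed): H(0°)/H(0°) eclipsed 0.9; F(120°)/OCH3(120°) eclipsed 2.0; H(240°)/H(240°) eclipsed 0.9 → 3.8 kcal/mol.
OCH3 at 180° (staggered): F(120°)/OCH3(180°) gauche 0.6 → 0.6 kcal/mol.
OCH3 at 240° (eclipsed): H(0°)/H(0°) eclipsed 0.9; F(120°)/H(120°) eclipsed 1.3; H(240°)/OCH3(240°) eclipsed 1.3 → 3.5 kcal/mol.
OCH3 at 300° (staggered): no non-H gauche contacts → 0.0 kcal/mol.
The maximum (3.8 kcal/mol) occurs with OCH3 at 120°.

120°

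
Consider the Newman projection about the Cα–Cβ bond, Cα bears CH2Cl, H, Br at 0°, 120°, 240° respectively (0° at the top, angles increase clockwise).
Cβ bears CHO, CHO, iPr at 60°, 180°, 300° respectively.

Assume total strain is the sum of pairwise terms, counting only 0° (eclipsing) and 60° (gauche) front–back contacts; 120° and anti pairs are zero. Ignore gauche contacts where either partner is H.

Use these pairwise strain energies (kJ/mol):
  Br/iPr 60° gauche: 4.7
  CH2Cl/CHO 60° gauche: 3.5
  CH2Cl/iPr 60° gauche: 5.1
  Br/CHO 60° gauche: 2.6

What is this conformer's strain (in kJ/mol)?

This conformer (staggered): CH2Cl(0°)/CHO(60°) gauche 3.5; CH2Cl(0°)/iPr(300°) gauche 5.1; Br(240°)/CHO(180°) gauche 2.6; Br(240°)/iPr(300°) gauche 4.7 → 15.9 kJ/mol.

15.9 kJ/mol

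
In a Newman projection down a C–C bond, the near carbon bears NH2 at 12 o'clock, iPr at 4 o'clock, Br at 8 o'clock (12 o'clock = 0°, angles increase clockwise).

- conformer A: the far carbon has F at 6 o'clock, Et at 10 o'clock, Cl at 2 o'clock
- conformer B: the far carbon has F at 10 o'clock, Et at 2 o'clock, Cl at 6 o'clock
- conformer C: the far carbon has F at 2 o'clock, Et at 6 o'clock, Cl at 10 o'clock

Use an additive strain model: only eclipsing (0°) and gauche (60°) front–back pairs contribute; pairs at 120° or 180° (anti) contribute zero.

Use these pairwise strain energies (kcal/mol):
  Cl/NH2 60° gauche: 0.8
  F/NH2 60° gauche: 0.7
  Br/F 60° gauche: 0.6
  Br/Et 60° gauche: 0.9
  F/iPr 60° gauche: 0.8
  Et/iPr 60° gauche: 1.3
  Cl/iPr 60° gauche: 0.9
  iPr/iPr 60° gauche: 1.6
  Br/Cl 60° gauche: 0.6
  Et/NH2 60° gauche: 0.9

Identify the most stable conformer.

A

A is staggered. NH2 at 0° is gauche with Et at 300° (0.9); NH2 at 0° is gauche with Cl at 60° (0.8); iPr at 120° is gauche with F at 180° (0.8); iPr at 120° is gauche with Cl at 60° (0.9); Br at 240° is gauche with F at 180° (0.6); Br at 240° is gauche with Et at 300° (0.9). Total 4.9 kcal/mol.
B is staggered. NH2 at 0° is gauche with F at 300° (0.7); NH2 at 0° is gauche with Et at 60° (0.9); iPr at 120° is gauche with Et at 60° (1.3); iPr at 120° is gauche with Cl at 180° (0.9); Br at 240° is gauche with F at 300° (0.6); Br at 240° is gauche with Cl at 180° (0.6). Total 5.0 kcal/mol.
C is staggered. NH2 at 0° is gauche with F at 60° (0.7); NH2 at 0° is gauche with Cl at 300° (0.8); iPr at 120° is gauche with F at 60° (0.8); iPr at 120° is gauche with Et at 180° (1.3); Br at 240° is gauche with Et at 180° (0.9); Br at 240° is gauche with Cl at 300° (0.6). Total 5.1 kcal/mol.
A has the lowest total (4.9 kcal/mol).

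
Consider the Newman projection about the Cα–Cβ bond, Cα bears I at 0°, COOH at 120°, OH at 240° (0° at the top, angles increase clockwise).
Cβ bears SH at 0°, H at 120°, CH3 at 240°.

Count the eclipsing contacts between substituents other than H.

Non-H eclipsing pairs: I(0°)/SH(0°); OH(240°)/CH3(240°) — 2 interactions.

2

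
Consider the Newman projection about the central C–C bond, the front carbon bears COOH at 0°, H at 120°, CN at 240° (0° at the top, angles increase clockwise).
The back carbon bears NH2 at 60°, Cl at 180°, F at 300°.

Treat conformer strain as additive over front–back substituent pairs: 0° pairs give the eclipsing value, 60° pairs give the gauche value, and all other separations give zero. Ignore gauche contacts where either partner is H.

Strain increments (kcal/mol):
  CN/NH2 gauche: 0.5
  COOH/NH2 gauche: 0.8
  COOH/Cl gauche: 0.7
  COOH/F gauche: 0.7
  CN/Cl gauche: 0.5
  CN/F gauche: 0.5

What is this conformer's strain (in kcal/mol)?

This conformer is staggered. COOH at 0° is gauche with NH2 at 60° (0.8); COOH at 0° is gauche with F at 300° (0.7); CN at 240° is gauche with Cl at 180° (0.5); CN at 240° is gauche with F at 300° (0.5). Total 2.5 kcal/mol.

2.5 kcal/mol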